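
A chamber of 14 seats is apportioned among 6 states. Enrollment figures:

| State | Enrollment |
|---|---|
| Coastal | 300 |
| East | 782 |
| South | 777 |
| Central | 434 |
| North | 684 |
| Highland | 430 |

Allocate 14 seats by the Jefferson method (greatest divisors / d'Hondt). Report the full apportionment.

Coastal 1; East 3; South 3; Central 2; North 3; Highland 2

Standard divisor 3407/14 ≈ 243.357; standard quotas: Coastal 1.233, East 3.213, South 3.193, Central 1.783, North 2.811, Highland 1.767.
Rounding down gives 1, 3, 3, 1, 2, 1 = 11 seats, so the divisor must be adjusted.
With modified divisor 200: modified quotas Coastal 1.500, East 3.910, South 3.885, Central 2.170, North 3.420, Highland 2.150.
Rounding down: Coastal 1, East 3, South 3, Central 2, North 3, Highland 2 (total 14).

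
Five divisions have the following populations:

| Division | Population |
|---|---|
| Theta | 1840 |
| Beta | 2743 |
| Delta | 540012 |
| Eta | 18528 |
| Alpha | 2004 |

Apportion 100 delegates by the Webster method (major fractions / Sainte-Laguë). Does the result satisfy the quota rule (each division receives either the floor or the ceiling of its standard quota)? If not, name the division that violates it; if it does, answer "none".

Delta

Standard quotas: Theta 0.326, Beta 0.485, Delta 95.556, Eta 3.279, Alpha 0.355.
Webster allocation: Theta 0, Beta 0, Delta 97, Eta 3, Alpha 0.
Delta has quota 95.556 (lower 95, upper 96) but receives 97 — outside the quota interval.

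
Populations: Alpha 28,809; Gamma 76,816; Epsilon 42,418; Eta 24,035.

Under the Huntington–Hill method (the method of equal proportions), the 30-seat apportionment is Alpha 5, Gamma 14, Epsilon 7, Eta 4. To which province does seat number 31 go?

Epsilon

Priority for the next seat is population ÷ (√(s·(s+1))).
Priorities: Alpha 5259.780, Gamma 5300.808, Epsilon 5668.344, Eta 5374.389.
Highest priority: Epsilon.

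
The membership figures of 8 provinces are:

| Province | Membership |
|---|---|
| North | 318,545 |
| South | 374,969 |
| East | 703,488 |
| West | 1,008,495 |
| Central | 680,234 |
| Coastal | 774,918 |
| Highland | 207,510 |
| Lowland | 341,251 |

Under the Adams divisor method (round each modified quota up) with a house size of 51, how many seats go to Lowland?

Standard divisor 4409410/51 ≈ 86459.02; standard quotas: North 3.684, South 4.337, East 8.137, West 11.664, Central 7.868, Coastal 8.963, Highland 2.400, Lowland 3.947.
Rounding up gives 4, 5, 9, 12, 8, 9, 3, 4 = 54 seats, so the divisor must be adjusted.
With modified divisor 95300: modified quotas North 3.343, South 3.935, East 7.382, West 10.582, Central 7.138, Coastal 8.131, Highland 2.177, Lowland 3.581.
Rounding up: North 4, South 4, East 8, West 11, Central 8, Coastal 9, Highland 3, Lowland 4 (total 51).
Lowland receives 4.

4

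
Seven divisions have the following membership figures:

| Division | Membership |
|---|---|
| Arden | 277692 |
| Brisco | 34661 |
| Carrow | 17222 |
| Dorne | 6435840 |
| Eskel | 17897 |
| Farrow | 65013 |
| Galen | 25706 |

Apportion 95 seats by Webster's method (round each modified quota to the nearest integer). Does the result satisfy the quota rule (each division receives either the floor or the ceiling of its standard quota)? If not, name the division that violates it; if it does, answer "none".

Dorne

Standard quotas: Arden 3.838, Brisco 0.479, Carrow 0.238, Dorne 88.944, Eskel 0.247, Farrow 0.898, Galen 0.355.
Webster allocation: Arden 4, Brisco 0, Carrow 0, Dorne 90, Eskel 0, Farrow 1, Galen 0.
Dorne has quota 88.944 (lower 88, upper 89) but receives 90 — outside the quota interval.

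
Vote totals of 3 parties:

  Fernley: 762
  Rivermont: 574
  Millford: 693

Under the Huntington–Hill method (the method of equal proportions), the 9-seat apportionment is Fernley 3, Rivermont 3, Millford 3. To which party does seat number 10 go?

Fernley

Priority for the next seat is population ÷ (√(s·(s+1))).
Priorities: Fernley 219.970, Rivermont 165.700, Millford 200.052.
Highest priority: Fernley.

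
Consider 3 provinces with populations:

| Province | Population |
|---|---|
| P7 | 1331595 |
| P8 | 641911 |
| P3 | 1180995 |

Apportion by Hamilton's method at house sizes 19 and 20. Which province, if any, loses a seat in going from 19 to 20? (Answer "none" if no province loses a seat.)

none

At 19 seats: P7 8, P8 4, P3 7.
At 20 seats: P7 8, P8 4, P3 8.
No province's allocation decreased.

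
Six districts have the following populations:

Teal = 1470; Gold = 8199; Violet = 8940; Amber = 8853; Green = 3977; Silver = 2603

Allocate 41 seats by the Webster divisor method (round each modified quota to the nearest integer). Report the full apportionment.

Teal 2; Gold 10; Violet 11; Amber 10; Green 5; Silver 3

Standard divisor 34042/41 ≈ 830.293; standard quotas: Teal 1.770, Gold 9.875, Violet 10.767, Amber 10.663, Green 4.790, Silver 3.135.
Rounding to the nearest integer gives 2, 10, 11, 11, 5, 3 = 42 seats, so the divisor must be adjusted.
With modified divisor 847: modified quotas Teal 1.736, Gold 9.680, Violet 10.555, Amber 10.452, Green 4.695, Silver 3.073.
Rounding to the nearest integer: Teal 2, Gold 10, Violet 11, Amber 10, Green 5, Silver 3 (total 41).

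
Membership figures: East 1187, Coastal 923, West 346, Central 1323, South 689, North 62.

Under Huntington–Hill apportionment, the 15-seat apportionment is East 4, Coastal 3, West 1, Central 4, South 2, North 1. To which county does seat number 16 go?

Priority for the next seat is population ÷ (√(s·(s+1))).
Priorities: East 265.421, Coastal 266.447, West 244.659, Central 295.832, South 281.283, North 43.841.
Highest priority: Central.

Central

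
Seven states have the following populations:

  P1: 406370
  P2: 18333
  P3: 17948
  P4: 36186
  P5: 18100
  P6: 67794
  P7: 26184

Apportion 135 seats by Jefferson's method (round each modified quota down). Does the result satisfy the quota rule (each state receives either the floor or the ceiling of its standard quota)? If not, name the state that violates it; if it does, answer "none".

Standard quotas: P1 92.839, P2 4.188, P3 4.100, P4 8.267, P5 4.135, P6 15.488, P7 5.982.
Jefferson allocation: P1 94, P2 4, P3 4, P4 8, P5 4, P6 15, P7 6.
P1 has quota 92.839 (lower 92, upper 93) but receives 94 — outside the quota interval.

P1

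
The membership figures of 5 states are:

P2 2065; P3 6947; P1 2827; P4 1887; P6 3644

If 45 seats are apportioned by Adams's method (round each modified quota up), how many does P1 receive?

Standard divisor 17370/45 ≈ 386; standard quotas: P2 5.350, P3 17.997, P1 7.324, P4 4.889, P6 9.440.
Rounding up gives 6, 18, 8, 5, 10 = 47 seats, so the divisor must be adjusted.
With modified divisor 407: modified quotas P2 5.074, P3 17.069, P1 6.946, P4 4.636, P6 8.953.
Rounding up: P2 6, P3 18, P1 7, P4 5, P6 9 (total 45).
P1 receives 7.

7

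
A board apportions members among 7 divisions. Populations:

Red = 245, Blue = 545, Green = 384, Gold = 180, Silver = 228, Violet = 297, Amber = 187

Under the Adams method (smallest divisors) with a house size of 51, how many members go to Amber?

Standard divisor 2066/51 ≈ 40.51; standard quotas: Red 6.048, Blue 13.454, Green 9.479, Gold 4.443, Silver 5.628, Violet 7.332, Amber 4.616.
Rounding up gives 7, 14, 10, 5, 6, 8, 5 = 55 seats, so the divisor must be adjusted.
With modified divisor 44: modified quotas Red 5.568, Blue 12.386, Green 8.727, Gold 4.091, Silver 5.182, Violet 6.750, Amber 4.250.
Rounding up: Red 6, Blue 13, Green 9, Gold 5, Silver 6, Violet 7, Amber 5 (total 51).
Amber receives 5.

5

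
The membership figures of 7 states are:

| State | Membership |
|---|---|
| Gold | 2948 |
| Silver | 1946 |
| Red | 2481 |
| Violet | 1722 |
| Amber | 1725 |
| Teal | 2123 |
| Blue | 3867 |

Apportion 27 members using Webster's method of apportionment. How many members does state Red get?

4

Standard divisor 16812/27 ≈ 622.667; standard quotas: Gold 4.734, Silver 3.125, Red 3.984, Violet 2.766, Amber 2.770, Teal 3.410, Blue 6.210.
Rounding to the nearest integer gives Gold 5, Silver 3, Red 4, Violet 3, Amber 3, Teal 3, Blue 6 — total 27, matching the house size, so no adjustment is needed.
Red receives 4.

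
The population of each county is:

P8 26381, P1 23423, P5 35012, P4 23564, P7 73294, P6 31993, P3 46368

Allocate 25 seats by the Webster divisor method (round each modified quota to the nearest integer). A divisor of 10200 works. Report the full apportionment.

P8 3, P1 2, P5 3, P4 2, P7 7, P6 3, P3 5

With modified divisor 10200: modified quotas P8 2.586, P1 2.296, P5 3.433, P4 2.310, P7 7.186, P6 3.137, P3 4.546.
Rounding to the nearest integer: P8 3, P1 2, P5 3, P4 2, P7 7, P6 3, P3 5 (total 25).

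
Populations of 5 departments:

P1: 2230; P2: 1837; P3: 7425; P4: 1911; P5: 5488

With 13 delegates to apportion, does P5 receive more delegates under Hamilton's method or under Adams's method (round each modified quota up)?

Hamilton: P1 2, P2 1, P3 5, P4 1, P5 4.
Adams: P1 2, P2 1, P3 5, P4 2, P5 3.
P5 gets 4 under Hamilton and 3 under Adams.

Hamilton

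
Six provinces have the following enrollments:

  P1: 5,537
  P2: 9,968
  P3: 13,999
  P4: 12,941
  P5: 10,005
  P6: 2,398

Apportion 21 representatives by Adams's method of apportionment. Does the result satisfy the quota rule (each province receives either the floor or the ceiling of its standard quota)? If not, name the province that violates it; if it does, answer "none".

Standard quotas: P1 2.120, P2 3.817, P3 5.360, P4 4.955, P5 3.831, P6 0.918.
Adams allocation: P1 2, P2 4, P3 5, P4 5, P5 4, P6 1.
Every allocation lies between the lower and upper quota.

none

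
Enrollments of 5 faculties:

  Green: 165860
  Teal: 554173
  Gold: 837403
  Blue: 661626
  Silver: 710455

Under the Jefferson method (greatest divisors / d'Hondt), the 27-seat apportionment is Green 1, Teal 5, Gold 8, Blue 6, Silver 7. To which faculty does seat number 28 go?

Blue

Priority for the next seat is population ÷ (current seats + 1).
Priorities: Green 82930.000, Teal 92362.167, Gold 93044.778, Blue 94518.000, Silver 88806.875.
Highest priority: Blue.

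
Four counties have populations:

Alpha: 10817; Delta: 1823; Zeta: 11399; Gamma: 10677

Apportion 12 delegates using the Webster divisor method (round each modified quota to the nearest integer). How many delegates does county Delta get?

1

Standard divisor 34716/12 ≈ 2893; standard quotas: Alpha 3.739, Delta 0.630, Zeta 3.940, Gamma 3.691.
Rounding to the nearest integer gives 4, 1, 4, 4 = 13 seats, so the divisor must be adjusted.
With modified divisor 3070: modified quotas Alpha 3.523, Delta 0.594, Zeta 3.713, Gamma 3.478.
Rounding to the nearest integer: Alpha 4, Delta 1, Zeta 4, Gamma 3 (total 12).
Delta receives 1.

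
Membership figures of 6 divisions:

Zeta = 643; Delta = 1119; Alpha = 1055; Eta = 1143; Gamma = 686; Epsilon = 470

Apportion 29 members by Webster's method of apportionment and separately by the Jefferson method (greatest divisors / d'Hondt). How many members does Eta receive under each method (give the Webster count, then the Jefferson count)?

Webster: Zeta 4, Delta 6, Alpha 6, Eta 6, Gamma 4, Epsilon 3.
Jefferson: Zeta 4, Delta 6, Alpha 6, Eta 7, Gamma 4, Epsilon 2.
Eta gets 6 under Webster and 7 under Jefferson.

6 and 7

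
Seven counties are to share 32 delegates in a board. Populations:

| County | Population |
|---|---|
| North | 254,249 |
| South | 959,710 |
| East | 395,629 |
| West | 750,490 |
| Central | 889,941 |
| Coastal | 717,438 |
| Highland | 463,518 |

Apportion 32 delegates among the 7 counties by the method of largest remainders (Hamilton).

North 2, South 7, East 3, West 5, Central 7, Coastal 5, Highland 3

The standard divisor is 4430975/32 ≈ 138467.969.
Standard quotas: North 1.8362, South 6.9309, East 2.8572, West 5.4200, Central 6.4271, Coastal 5.1813, Highland 3.3475.
Lower quotas: North 1, South 6, East 2, West 5, Central 6, Coastal 5, Highland 3 (sum 28, leaving 4 seats).
Remainders in descending order: South 0.9309, East 0.8572, North 0.8362, Central 0.4271, West 0.4200, Highland 0.3475, Coastal 0.1813.
The surplus seats go to South, East, North, Central.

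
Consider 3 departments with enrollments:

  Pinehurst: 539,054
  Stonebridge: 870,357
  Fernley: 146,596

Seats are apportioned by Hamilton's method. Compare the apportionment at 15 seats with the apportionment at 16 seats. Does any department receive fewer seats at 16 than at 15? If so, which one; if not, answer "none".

Fernley

At 15 seats: Pinehurst 5, Stonebridge 8, Fernley 2.
At 16 seats: Pinehurst 6, Stonebridge 9, Fernley 1.
Fernley drops from 2 to 1.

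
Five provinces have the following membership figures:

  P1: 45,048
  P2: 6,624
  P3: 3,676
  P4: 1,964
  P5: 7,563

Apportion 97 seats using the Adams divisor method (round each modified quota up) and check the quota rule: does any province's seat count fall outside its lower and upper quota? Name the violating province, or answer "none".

Standard quotas: P1 67.355, P2 9.904, P3 5.496, P4 2.937, P5 11.308.
Adams allocation: P1 66, P2 10, P3 6, P4 3, P5 12.
P1 has quota 67.355 (lower 67, upper 68) but receives 66 — outside the quota interval.

P1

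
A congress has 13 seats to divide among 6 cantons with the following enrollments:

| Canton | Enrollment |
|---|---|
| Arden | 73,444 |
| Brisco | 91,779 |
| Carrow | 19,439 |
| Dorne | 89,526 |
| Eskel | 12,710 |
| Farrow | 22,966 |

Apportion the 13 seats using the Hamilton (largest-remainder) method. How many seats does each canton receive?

Standard divisor: 309864 ÷ 13 ≈ 23835.692.
Standard quotas: Arden 3.0813, Brisco 3.8505, Carrow 0.8155, Dorne 3.7560, Eskel 0.5332, Farrow 0.9635.
Lower quotas: Arden 3, Brisco 3, Carrow 0, Dorne 3, Eskel 0, Farrow 0 (sum 9, leaving 4 seats).
Remainders in descending order: Farrow 0.9635, Brisco 0.8505, Carrow 0.8155, Dorne 0.7560, Eskel 0.5332, Arden 0.0813.
Largest remainders: Farrow, Brisco, Carrow, Dorne receive the extra seats.

Arden 3, Brisco 4, Carrow 1, Dorne 4, Eskel 0, Farrow 1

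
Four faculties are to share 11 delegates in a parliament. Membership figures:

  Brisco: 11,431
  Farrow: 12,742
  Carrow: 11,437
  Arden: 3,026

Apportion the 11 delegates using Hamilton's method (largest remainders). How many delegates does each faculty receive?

Total 38636; standard divisor 38636/11 ≈ 3512.364.
Standard quotas: Brisco 3.2545, Farrow 3.6278, Carrow 3.2562, Arden 0.8615.
Lower quotas: Brisco 3, Farrow 3, Carrow 3, Arden 0 (sum 9, leaving 2 seats).
Remainders in descending order: Arden 0.8615, Farrow 0.6278, Carrow 0.2562, Brisco 0.2545.
The surplus seats go to Arden, Farrow.

Brisco: 3, Farrow: 4, Carrow: 3, Arden: 1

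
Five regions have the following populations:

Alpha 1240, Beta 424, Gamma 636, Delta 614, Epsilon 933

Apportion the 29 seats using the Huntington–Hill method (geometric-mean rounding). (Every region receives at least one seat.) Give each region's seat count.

With divisor 134: modified quotas Alpha 9.254, Beta 3.164, Gamma 4.746, Delta 4.582, Epsilon 6.963.
Geometric-mean thresholds: Alpha √(9·10)=9.487, Beta √(3·4)=3.464, Gamma √(4·5)=4.472, Delta √(4·5)=4.472, Epsilon √(6·7)=6.481.
Each quota rounded against its threshold gives Alpha 9, Beta 3, Gamma 5, Delta 5, Epsilon 7 (total 29).

Alpha 9, Beta 3, Gamma 5, Delta 5, Epsilon 7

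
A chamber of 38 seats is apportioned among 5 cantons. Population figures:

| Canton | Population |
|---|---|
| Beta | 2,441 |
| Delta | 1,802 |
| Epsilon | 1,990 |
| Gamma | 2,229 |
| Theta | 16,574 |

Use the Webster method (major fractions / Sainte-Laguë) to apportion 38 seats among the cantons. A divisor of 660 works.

Beta=4; Delta=3; Epsilon=3; Gamma=3; Theta=25

With modified divisor 660: modified quotas Beta 3.698, Delta 2.730, Epsilon 3.015, Gamma 3.377, Theta 25.112.
Rounding to the nearest integer: Beta 4, Delta 3, Epsilon 3, Gamma 3, Theta 25 (total 38).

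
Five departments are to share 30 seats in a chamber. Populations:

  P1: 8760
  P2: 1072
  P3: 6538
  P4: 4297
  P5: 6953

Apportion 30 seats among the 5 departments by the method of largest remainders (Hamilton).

Standard divisor: 27620 ÷ 30 ≈ 920.667.
Standard quotas: P1 9.5148, P2 1.1644, P3 7.1014, P4 4.6673, P5 7.5521.
Lower quotas: P1 9, P2 1, P3 7, P4 4, P5 7 (sum 28, leaving 2 seats).
Remainders in descending order: P4 0.6673, P5 0.5521, P1 0.5148, P2 0.1644, P3 0.1014.
Largest remainders: P4, P5 receive the extra seats.

P1=9; P2=1; P3=7; P4=5; P5=8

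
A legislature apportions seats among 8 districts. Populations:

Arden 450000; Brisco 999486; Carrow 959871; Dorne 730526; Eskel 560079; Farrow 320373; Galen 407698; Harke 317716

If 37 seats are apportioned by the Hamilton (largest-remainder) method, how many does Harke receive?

2

Standard divisor: 4745749 ÷ 37 ≈ 128263.486.
Standard quotas: Arden 3.5084, Brisco 7.7924, Carrow 7.4836, Dorne 5.6955, Eskel 4.3666, Farrow 2.4978, Galen 3.1786, Harke 2.4771.
Lower quotas: Arden 3, Brisco 7, Carrow 7, Dorne 5, Eskel 4, Farrow 2, Galen 3, Harke 2 (sum 33, leaving 4 seats).
Remainders in descending order: Brisco 0.7924, Dorne 0.6955, Arden 0.5084, Farrow 0.4978, Carrow 0.4836, Harke 0.4771, Eskel 0.3666, Galen 0.1786.
The surplus seats go to Brisco, Dorne, Arden, Farrow.
Harke receives 2.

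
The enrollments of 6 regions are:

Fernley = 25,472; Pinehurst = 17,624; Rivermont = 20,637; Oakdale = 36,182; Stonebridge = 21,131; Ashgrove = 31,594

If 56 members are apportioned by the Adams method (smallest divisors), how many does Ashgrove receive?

Standard divisor 152640/56 ≈ 2725.714; standard quotas: Fernley 9.345, Pinehurst 6.466, Rivermont 7.571, Oakdale 13.274, Stonebridge 7.752, Ashgrove 11.591.
Rounding up gives 10, 7, 8, 14, 8, 12 = 59 seats, so the divisor must be adjusted.
With modified divisor 2900: modified quotas Fernley 8.783, Pinehurst 6.077, Rivermont 7.116, Oakdale 12.477, Stonebridge 7.287, Ashgrove 10.894.
Rounding up: Fernley 9, Pinehurst 7, Rivermont 8, Oakdale 13, Stonebridge 8, Ashgrove 11 (total 56).
Ashgrove receives 11.

11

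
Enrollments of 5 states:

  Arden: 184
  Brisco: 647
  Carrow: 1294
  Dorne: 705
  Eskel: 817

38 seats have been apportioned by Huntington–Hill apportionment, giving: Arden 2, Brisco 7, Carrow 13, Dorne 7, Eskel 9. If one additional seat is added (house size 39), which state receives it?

Carrow

Priority for the next seat is population ÷ (√(s·(s+1))).
Priorities: Arden 75.118, Brisco 86.459, Carrow 95.918, Dorne 94.210, Eskel 86.119.
Highest priority: Carrow.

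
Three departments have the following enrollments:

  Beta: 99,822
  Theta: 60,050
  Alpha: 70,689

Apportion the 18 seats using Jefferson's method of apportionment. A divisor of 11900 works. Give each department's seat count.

With modified divisor 11900: modified quotas Beta 8.388, Theta 5.046, Alpha 5.940.
Rounding down: Beta 8, Theta 5, Alpha 5 (total 18).

Beta=8, Theta=5, Alpha=5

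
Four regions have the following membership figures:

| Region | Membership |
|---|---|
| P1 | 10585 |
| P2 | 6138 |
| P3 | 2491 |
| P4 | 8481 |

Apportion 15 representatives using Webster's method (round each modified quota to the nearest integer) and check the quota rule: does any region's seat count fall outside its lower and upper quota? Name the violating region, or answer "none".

none

Standard quotas: P1 5.733, P2 3.324, P3 1.349, P4 4.593.
Webster allocation: P1 6, P2 3, P3 1, P4 5.
Every allocation lies between the lower and upper quota.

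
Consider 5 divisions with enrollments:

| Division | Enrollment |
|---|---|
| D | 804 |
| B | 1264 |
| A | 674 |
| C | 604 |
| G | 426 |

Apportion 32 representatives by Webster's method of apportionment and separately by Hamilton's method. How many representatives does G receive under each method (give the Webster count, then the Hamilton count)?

4 and 3

Webster: D 7, B 10, A 6, C 5, G 4.
Hamilton: D 7, B 11, A 6, C 5, G 3.
G gets 4 under Webster and 3 under Hamilton.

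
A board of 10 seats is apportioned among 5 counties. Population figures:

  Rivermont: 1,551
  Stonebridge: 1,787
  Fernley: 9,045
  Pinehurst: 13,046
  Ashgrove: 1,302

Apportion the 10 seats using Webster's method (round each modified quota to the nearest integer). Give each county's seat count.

Rivermont: 1, Stonebridge: 1, Fernley: 3, Pinehurst: 5, Ashgrove: 0

Standard divisor 26731/10 ≈ 2673.1; standard quotas: Rivermont 0.580, Stonebridge 0.669, Fernley 3.384, Pinehurst 4.880, Ashgrove 0.487.
Rounding to the nearest integer gives Rivermont 1, Stonebridge 1, Fernley 3, Pinehurst 5, Ashgrove 0 — total 10, matching the house size, so no adjustment is needed.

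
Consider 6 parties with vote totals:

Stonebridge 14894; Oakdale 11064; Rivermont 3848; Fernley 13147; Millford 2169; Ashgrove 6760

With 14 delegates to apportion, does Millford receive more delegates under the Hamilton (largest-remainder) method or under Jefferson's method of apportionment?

Hamilton

Hamilton: Stonebridge 4, Oakdale 3, Rivermont 1, Fernley 3, Millford 1, Ashgrove 2.
Jefferson: Stonebridge 4, Oakdale 3, Rivermont 1, Fernley 4, Millford 0, Ashgrove 2.
Millford gets 1 under Hamilton and 0 under Jefferson.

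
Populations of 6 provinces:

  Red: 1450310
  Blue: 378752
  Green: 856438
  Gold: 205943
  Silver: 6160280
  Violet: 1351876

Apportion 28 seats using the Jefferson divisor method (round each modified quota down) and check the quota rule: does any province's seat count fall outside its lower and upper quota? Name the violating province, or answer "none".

Silver

Standard quotas: Red 3.903, Blue 1.019, Green 2.305, Gold 0.554, Silver 16.580, Violet 3.638.
Jefferson allocation: Red 4, Blue 1, Green 2, Gold 0, Silver 18, Violet 3.
Silver has quota 16.580 (lower 16, upper 17) but receives 18 — outside the quota interval.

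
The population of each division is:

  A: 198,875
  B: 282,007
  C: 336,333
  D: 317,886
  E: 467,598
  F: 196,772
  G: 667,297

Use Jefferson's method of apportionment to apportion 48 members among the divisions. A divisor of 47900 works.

A 4, B 5, C 7, D 6, E 9, F 4, G 13

With modified divisor 47900: modified quotas A 4.152, B 5.887, C 7.022, D 6.636, E 9.762, F 4.108, G 13.931.
Rounding down: A 4, B 5, C 7, D 6, E 9, F 4, G 13 (total 48).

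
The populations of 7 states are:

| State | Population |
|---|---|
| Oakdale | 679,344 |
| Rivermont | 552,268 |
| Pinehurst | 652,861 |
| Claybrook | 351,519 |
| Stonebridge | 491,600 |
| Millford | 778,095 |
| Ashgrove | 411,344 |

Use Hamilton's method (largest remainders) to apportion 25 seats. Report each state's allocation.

The standard divisor is 3917031/25 ≈ 156681.24.
Standard quotas: Oakdale 4.3358, Rivermont 3.5248, Pinehurst 4.1668, Claybrook 2.2435, Stonebridge 3.1376, Millford 4.9661, Ashgrove 2.6254.
Lower quotas: Oakdale 4, Rivermont 3, Pinehurst 4, Claybrook 2, Stonebridge 3, Millford 4, Ashgrove 2 (sum 22, leaving 3 seats).
Remainders in descending order: Millford 0.9661, Ashgrove 0.6254, Rivermont 0.5248, Oakdale 0.3358, Claybrook 0.2435, Pinehurst 0.1668, Stonebridge 0.1376.
Largest remainders: Millford, Ashgrove, Rivermont receive the extra seats.

Oakdale: 4; Rivermont: 4; Pinehurst: 4; Claybrook: 2; Stonebridge: 3; Millford: 5; Ashgrove: 3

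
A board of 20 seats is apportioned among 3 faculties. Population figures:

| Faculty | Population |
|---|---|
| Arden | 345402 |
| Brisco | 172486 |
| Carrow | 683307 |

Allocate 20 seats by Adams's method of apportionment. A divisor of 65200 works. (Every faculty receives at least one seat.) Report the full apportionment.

Arden 6; Brisco 3; Carrow 11

With modified divisor 65200: modified quotas Arden 5.298, Brisco 2.645, Carrow 10.480.
Rounding up: Arden 6, Brisco 3, Carrow 11 (total 20).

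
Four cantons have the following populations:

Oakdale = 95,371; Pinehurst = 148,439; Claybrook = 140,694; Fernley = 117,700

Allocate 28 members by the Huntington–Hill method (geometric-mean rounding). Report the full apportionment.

Oakdale=5, Pinehurst=8, Claybrook=8, Fernley=7

With divisor 17828: modified quotas Oakdale 5.350, Pinehurst 8.326, Claybrook 7.892, Fernley 6.602.
Geometric-mean thresholds: Oakdale √(5·6)=5.477, Pinehurst √(8·9)=8.485, Claybrook √(7·8)=7.483, Fernley √(6·7)=6.481.
Each quota rounded against its threshold gives Oakdale 5, Pinehurst 8, Claybrook 8, Fernley 7 (total 28).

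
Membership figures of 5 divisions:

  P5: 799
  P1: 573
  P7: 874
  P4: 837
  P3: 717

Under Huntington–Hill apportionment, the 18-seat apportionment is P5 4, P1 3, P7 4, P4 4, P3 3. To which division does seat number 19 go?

P3

Priority for the next seat is population ÷ (√(s·(s+1))).
Priorities: P5 178.662, P1 165.411, P7 195.432, P4 187.159, P3 206.980.
Highest priority: P3.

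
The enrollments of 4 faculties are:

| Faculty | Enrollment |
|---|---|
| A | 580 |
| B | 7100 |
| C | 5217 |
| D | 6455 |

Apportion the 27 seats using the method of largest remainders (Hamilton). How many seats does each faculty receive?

A: 1; B: 10; C: 7; D: 9

The standard divisor is 19352/27 ≈ 716.741.
Standard quotas: A 0.8092, B 9.9060, C 7.2788, D 9.0060.
Lower quotas: A 0, B 9, C 7, D 9 (sum 25, leaving 2 seats).
Remainders in descending order: B 0.9060, A 0.8092, C 0.2788, D 0.0060.
Largest remainders: B, A receive the extra seats.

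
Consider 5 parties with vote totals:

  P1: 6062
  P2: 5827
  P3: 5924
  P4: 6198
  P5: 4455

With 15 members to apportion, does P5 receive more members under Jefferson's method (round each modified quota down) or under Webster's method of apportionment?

Webster

Jefferson: P1 3, P2 3, P3 3, P4 4, P5 2.
Webster: P1 3, P2 3, P3 3, P4 3, P5 3.
P5 gets 2 under Jefferson and 3 under Webster.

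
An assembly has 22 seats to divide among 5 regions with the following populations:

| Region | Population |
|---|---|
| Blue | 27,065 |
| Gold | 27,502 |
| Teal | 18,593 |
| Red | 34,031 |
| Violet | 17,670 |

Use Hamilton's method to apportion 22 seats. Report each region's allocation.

Blue 5; Gold 5; Teal 3; Red 6; Violet 3

Standard divisor: 124861 ÷ 22 ≈ 5675.5.
Standard quotas: Blue 4.7687, Gold 4.8457, Teal 3.2760, Red 5.9961, Violet 3.1134.
Lower quotas: Blue 4, Gold 4, Teal 3, Red 5, Violet 3 (sum 19, leaving 3 seats).
Remainders in descending order: Red 0.9961, Gold 0.8457, Blue 0.7687, Teal 0.2760, Violet 0.1134.
Largest remainders: Red, Gold, Blue receive the extra seats.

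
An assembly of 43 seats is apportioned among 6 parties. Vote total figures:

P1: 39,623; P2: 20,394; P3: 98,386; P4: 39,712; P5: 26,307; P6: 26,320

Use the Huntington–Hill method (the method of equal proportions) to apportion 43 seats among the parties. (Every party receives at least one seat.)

P1 7, P2 4, P3 17, P4 7, P5 4, P6 4

With divisor 5886: modified quotas P1 6.732, P2 3.465, P3 16.715, P4 6.747, P5 4.469, P6 4.472.
Geometric-mean thresholds: P1 √(6·7)=6.481, P2 √(3·4)=3.464, P3 √(16·17)=16.492, P4 √(6·7)=6.481, P5 √(4·5)=4.472, P6 √(4·5)=4.472.
Each quota rounded against its threshold gives P1 7, P2 4, P3 17, P4 7, P5 4, P6 4 (total 43).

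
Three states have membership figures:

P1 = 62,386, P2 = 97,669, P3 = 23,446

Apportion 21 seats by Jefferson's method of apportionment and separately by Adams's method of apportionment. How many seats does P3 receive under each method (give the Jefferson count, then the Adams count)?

2 and 3

Jefferson: P1 7, P2 12, P3 2.
Adams: P1 7, P2 11, P3 3.
P3 gets 2 under Jefferson and 3 under Adams.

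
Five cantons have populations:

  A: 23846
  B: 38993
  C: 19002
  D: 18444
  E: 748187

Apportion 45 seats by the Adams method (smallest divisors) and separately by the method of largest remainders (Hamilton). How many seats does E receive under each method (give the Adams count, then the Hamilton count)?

39 and 40

Adams: A 2, B 2, C 1, D 1, E 39.
Hamilton: A 1, B 2, C 1, D 1, E 40.
E gets 39 under Adams and 40 under Hamilton.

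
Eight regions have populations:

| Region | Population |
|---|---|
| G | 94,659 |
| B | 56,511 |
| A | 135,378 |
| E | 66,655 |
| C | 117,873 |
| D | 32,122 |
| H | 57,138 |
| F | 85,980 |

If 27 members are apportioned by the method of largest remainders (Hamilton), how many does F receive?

Total 646316; standard divisor 646316/27 ≈ 23937.63.
Standard quotas: G 3.9544, B 2.3608, A 5.6554, E 2.7845, C 4.9242, D 1.3419, H 2.3870, F 3.5918.
Lower quotas: G 3, B 2, A 5, E 2, C 4, D 1, H 2, F 3 (sum 22, leaving 5 seats).
Remainders in descending order: G 0.9544, C 0.9242, E 0.7845, A 0.6554, F 0.5918, H 0.3870, B 0.3608, D 0.3419.
Largest remainders: G, C, E, A, F receive the extra seats.
F receives 4.

4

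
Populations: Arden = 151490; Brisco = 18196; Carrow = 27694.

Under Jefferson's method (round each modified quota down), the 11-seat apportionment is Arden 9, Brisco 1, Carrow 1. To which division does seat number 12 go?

Priority for the next seat is population ÷ (current seats + 1).
Priorities: Arden 15149.000, Brisco 9098.000, Carrow 13847.000.
Highest priority: Arden.

Arden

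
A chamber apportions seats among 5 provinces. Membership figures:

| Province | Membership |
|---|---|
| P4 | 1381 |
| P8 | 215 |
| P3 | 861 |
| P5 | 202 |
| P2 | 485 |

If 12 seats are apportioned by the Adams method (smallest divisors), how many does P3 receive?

3

Standard divisor 3144/12 ≈ 262; standard quotas: P4 5.271, P8 0.821, P3 3.286, P5 0.771, P2 1.851.
Rounding up gives 6, 1, 4, 1, 2 = 14 seats, so the divisor must be adjusted.
With modified divisor 300: modified quotas P4 4.603, P8 0.717, P3 2.870, P5 0.673, P2 1.617.
Rounding up: P4 5, P8 1, P3 3, P5 1, P2 2 (total 12).
P3 receives 3.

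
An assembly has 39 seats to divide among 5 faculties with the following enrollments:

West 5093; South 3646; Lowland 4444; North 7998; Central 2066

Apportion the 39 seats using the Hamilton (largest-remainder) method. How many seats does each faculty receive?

West 9; South 6; Lowland 7; North 13; Central 4

Total 23247; standard divisor 23247/39 ≈ 596.077.
Standard quotas: West 8.5442, South 6.1167, Lowland 7.4554, North 13.4177, Central 3.4660.
Lower quotas: West 8, South 6, Lowland 7, North 13, Central 3 (sum 37, leaving 2 seats).
Remainders in descending order: West 0.5442, Central 0.4660, Lowland 0.4554, North 0.4177, South 0.1167.
Largest remainders: West, Central receive the extra seats.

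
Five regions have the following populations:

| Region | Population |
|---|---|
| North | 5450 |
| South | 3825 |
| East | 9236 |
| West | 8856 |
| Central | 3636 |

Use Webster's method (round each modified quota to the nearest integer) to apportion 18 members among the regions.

North 3, South 2, East 6, West 5, Central 2

Standard divisor 31003/18 ≈ 1722.389; standard quotas: North 3.164, South 2.221, East 5.362, West 5.142, Central 2.111.
Rounding to the nearest integer gives 3, 2, 5, 5, 2 = 17 seats, so the divisor must be adjusted.
With modified divisor 1640: modified quotas North 3.323, South 2.332, East 5.632, West 5.400, Central 2.217.
Rounding to the nearest integer: North 3, South 2, East 6, West 5, Central 2 (total 18).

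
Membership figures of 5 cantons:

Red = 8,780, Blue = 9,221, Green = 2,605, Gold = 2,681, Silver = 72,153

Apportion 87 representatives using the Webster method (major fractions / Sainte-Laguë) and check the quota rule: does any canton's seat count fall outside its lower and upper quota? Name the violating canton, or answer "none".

Silver

Standard quotas: Red 8.004, Blue 8.406, Green 2.375, Gold 2.444, Silver 65.772.
Webster allocation: Red 8, Blue 8, Green 2, Gold 2, Silver 67.
Silver has quota 65.772 (lower 65, upper 66) but receives 67 — outside the quota interval.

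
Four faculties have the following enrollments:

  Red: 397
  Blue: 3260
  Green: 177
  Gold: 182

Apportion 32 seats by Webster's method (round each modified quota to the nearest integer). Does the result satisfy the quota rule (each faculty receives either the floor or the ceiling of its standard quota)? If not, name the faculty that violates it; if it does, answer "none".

Standard quotas: Red 3.163, Blue 25.976, Green 1.410, Gold 1.450.
Webster allocation: Red 3, Blue 27, Green 1, Gold 1.
Blue has quota 25.976 (lower 25, upper 26) but receives 27 — outside the quota interval.

Blue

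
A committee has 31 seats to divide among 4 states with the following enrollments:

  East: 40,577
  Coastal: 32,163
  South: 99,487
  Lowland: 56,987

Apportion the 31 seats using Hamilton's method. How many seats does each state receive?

East 6, Coastal 4, South 13, Lowland 8

The standard divisor is 229214/31 = 7394.
Standard quotas: East 5.4878, Coastal 4.3499, South 13.4551, Lowland 7.7072.
Lower quotas: East 5, Coastal 4, South 13, Lowland 7 (sum 29, leaving 2 seats).
Remainders in descending order: Lowland 0.7072, East 0.4878, South 0.4551, Coastal 0.3499.
The surplus seats go to Lowland, East.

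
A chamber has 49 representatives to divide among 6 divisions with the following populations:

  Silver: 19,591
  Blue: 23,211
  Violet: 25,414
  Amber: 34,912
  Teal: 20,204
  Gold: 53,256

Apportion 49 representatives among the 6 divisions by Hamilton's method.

Silver 5; Blue 6; Violet 7; Amber 10; Teal 6; Gold 15

Standard divisor: 176588 ÷ 49 ≈ 3603.837.
Standard quotas: Silver 5.4362, Blue 6.4406, Violet 7.0519, Amber 9.6875, Teal 5.6062, Gold 14.7776.
Lower quotas: Silver 5, Blue 6, Violet 7, Amber 9, Teal 5, Gold 14 (sum 46, leaving 3 seats).
Remainders in descending order: Gold 0.7776, Amber 0.6875, Teal 0.6062, Blue 0.4406, Silver 0.4362, Violet 0.0519.
The surplus seats go to Gold, Amber, Teal.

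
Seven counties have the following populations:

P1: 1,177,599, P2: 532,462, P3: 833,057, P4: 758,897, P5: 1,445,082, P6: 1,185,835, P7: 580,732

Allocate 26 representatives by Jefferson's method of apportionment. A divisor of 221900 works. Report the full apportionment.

P1=5, P2=2, P3=3, P4=3, P5=6, P6=5, P7=2

With modified divisor 221900: modified quotas P1 5.307, P2 2.400, P3 3.754, P4 3.420, P5 6.512, P6 5.344, P7 2.617.
Rounding down: P1 5, P2 2, P3 3, P4 3, P5 6, P6 5, P7 2 (total 26).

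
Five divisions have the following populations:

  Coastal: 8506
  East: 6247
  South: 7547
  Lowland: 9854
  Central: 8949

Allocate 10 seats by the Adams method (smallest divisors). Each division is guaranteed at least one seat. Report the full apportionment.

Coastal 2, East 2, South 2, Lowland 2, Central 2

Standard divisor 41103/10 ≈ 4110.3; standard quotas: Coastal 2.069, East 1.520, South 1.836, Lowland 2.397, Central 2.177.
Rounding up gives 3, 2, 2, 3, 3 = 13 seats, so the divisor must be adjusted.
With modified divisor 5600: modified quotas Coastal 1.519, East 1.116, South 1.348, Lowland 1.760, Central 1.598.
Rounding up: Coastal 2, East 2, South 2, Lowland 2, Central 2 (total 10).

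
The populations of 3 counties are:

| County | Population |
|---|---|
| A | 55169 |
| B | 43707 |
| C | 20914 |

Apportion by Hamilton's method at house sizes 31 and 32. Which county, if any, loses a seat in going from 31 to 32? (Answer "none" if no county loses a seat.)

C

At 31 seats: A 14, B 11, C 6.
At 32 seats: A 15, B 12, C 5.
C drops from 6 to 5.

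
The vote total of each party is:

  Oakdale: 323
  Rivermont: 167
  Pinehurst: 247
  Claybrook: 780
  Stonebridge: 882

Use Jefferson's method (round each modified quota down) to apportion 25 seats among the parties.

Oakdale: 3, Rivermont: 1, Pinehurst: 2, Claybrook: 9, Stonebridge: 10

Standard divisor 2399/25 ≈ 95.96; standard quotas: Oakdale 3.366, Rivermont 1.740, Pinehurst 2.574, Claybrook 8.128, Stonebridge 9.191.
Rounding down gives 3, 1, 2, 8, 9 = 23 seats, so the divisor must be adjusted.
With modified divisor 85: modified quotas Oakdale 3.800, Rivermont 1.965, Pinehurst 2.906, Claybrook 9.176, Stonebridge 10.376.
Rounding down: Oakdale 3, Rivermont 1, Pinehurst 2, Claybrook 9, Stonebridge 10 (total 25).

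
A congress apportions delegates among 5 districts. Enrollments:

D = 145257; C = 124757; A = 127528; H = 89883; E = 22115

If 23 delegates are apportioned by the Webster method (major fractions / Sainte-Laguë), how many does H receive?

4

Standard divisor 509540/23 ≈ 22153.913; standard quotas: D 6.557, C 5.631, A 5.756, H 4.057, E 0.998.
Rounding to the nearest integer gives 7, 6, 6, 4, 1 = 24 seats, so the divisor must be adjusted.
With modified divisor 22500: modified quotas D 6.456, C 5.545, A 5.668, H 3.995, E 0.983.
Rounding to the nearest integer: D 6, C 6, A 6, H 4, E 1 (total 23).
H receives 4.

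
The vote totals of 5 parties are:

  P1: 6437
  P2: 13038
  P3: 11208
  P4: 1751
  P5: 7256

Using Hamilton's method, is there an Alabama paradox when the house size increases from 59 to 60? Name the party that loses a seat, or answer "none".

At 59 seats: P1 9, P2 19, P3 17, P4 3, P5 11.
At 60 seats: P1 10, P2 20, P3 17, P4 2, P5 11.
P4 drops from 3 to 2.

P4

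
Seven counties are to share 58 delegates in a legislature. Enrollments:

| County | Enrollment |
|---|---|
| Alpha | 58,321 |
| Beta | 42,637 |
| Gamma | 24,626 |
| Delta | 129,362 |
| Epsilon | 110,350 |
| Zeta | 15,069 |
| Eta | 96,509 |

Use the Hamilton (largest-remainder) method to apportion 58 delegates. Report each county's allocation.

Alpha=7; Beta=5; Gamma=3; Delta=16; Epsilon=13; Zeta=2; Eta=12

Standard divisor: 476874 ÷ 58 ≈ 8221.966.
Standard quotas: Alpha 7.0933, Beta 5.1857, Gamma 2.9951, Delta 15.7337, Epsilon 13.4214, Zeta 1.8328, Eta 11.7379.
Lower quotas: Alpha 7, Beta 5, Gamma 2, Delta 15, Epsilon 13, Zeta 1, Eta 11 (sum 54, leaving 4 seats).
Remainders in descending order: Gamma 0.9951, Zeta 0.8328, Eta 0.7379, Delta 0.7337, Epsilon 0.4214, Beta 0.1857, Alpha 0.0933.
Largest remainders: Gamma, Zeta, Eta, Delta receive the extra seats.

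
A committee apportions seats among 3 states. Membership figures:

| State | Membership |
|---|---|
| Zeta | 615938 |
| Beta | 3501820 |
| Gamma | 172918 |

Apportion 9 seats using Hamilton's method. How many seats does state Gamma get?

1

The standard divisor is 4290676/9 ≈ 476741.778.
Standard quotas: Zeta 1.2920, Beta 7.3453, Gamma 0.3627.
Lower quotas: Zeta 1, Beta 7, Gamma 0 (sum 8, leaving 1 seat).
Remainders in descending order: Gamma 0.3627, Beta 0.3453, Zeta 0.2920.
The surplus seat goes to Gamma.
Gamma receives 1.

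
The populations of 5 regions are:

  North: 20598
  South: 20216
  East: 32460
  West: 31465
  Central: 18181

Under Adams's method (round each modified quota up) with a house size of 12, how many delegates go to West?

3

Standard divisor 122920/12 ≈ 10243.333; standard quotas: North 2.011, South 1.974, East 3.169, West 3.072, Central 1.775.
Rounding up gives 3, 2, 4, 4, 2 = 15 seats, so the divisor must be adjusted.
With modified divisor 13300: modified quotas North 1.549, South 1.520, East 2.441, West 2.366, Central 1.367.
Rounding up: North 2, South 2, East 3, West 3, Central 2 (total 12).
West receives 3.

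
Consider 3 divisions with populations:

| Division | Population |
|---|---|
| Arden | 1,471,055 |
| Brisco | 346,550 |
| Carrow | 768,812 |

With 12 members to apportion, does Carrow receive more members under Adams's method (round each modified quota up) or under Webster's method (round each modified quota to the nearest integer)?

Adams

Adams: Arden 6, Brisco 2, Carrow 4.
Webster: Arden 7, Brisco 2, Carrow 3.
Carrow gets 4 under Adams and 3 under Webster.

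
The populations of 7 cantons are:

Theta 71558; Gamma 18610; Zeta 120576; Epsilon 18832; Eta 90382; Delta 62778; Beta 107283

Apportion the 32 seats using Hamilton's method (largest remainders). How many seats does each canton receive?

Standard divisor: 490019 ÷ 32 ≈ 15313.094.
Standard quotas: Theta 4.6730, Gamma 1.2153, Zeta 7.8740, Epsilon 1.2298, Eta 5.9023, Delta 4.0996, Beta 7.0060.
Lower quotas: Theta 4, Gamma 1, Zeta 7, Epsilon 1, Eta 5, Delta 4, Beta 7 (sum 29, leaving 3 seats).
Remainders in descending order: Eta 0.9023, Zeta 0.8740, Theta 0.6730, Epsilon 0.2298, Gamma 0.2153, Delta 0.0996, Beta 0.0060.
Largest remainders: Eta, Zeta, Theta receive the extra seats.

Theta 5, Gamma 1, Zeta 8, Epsilon 1, Eta 6, Delta 4, Beta 7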